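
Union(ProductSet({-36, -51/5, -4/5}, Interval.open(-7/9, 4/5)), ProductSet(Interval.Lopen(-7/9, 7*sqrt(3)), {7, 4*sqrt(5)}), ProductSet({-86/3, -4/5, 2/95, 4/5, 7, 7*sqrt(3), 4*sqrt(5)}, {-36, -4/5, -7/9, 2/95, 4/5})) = Union(ProductSet({-36, -51/5, -4/5}, Interval.open(-7/9, 4/5)), ProductSet({-86/3, -4/5, 2/95, 4/5, 7, 7*sqrt(3), 4*sqrt(5)}, {-36, -4/5, -7/9, 2/95, 4/5}), ProductSet(Interval.Lopen(-7/9, 7*sqrt(3)), {7, 4*sqrt(5)}))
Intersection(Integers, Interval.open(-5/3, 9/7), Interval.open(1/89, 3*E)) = Range(1, 2, 1)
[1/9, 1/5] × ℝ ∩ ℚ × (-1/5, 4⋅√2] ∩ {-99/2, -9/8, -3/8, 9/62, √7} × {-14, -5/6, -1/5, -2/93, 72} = {9/62} × {-2/93}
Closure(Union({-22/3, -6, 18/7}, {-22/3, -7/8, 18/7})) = {-22/3, -6, -7/8, 18/7}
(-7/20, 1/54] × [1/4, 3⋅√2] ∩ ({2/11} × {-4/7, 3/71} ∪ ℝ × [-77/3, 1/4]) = (-7/20, 1/54] × {1/4}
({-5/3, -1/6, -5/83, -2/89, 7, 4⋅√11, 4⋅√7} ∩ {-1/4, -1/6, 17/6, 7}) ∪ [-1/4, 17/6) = [-1/4, 17/6) ∪ {7}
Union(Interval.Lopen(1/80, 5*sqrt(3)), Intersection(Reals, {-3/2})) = Union({-3/2}, Interval.Lopen(1/80, 5*sqrt(3)))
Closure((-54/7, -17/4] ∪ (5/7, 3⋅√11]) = [-54/7, -17/4] ∪ [5/7, 3⋅√11]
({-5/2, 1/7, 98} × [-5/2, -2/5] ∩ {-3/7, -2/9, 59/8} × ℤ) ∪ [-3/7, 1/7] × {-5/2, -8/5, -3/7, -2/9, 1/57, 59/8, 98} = [-3/7, 1/7] × {-5/2, -8/5, -3/7, -2/9, 1/57, 59/8, 98}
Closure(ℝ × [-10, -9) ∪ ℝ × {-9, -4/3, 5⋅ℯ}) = ℝ × ([-10, -9] ∪ {-4/3, 5⋅ℯ})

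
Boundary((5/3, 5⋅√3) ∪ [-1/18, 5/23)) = {-1/18, 5/23, 5/3, 5⋅√3}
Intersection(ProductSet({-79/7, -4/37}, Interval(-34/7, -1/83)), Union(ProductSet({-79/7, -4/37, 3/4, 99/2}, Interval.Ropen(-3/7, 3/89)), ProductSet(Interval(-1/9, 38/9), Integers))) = Union(ProductSet({-4/37}, Range(-4, 0, 1)), ProductSet({-79/7, -4/37}, Interval(-3/7, -1/83)))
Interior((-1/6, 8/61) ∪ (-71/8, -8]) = (-71/8, -8) ∪ (-1/6, 8/61)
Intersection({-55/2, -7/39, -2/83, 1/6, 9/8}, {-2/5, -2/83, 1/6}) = {-2/83, 1/6}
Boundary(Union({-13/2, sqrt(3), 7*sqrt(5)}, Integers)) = Union({-13/2, sqrt(3), 7*sqrt(5)}, Integers)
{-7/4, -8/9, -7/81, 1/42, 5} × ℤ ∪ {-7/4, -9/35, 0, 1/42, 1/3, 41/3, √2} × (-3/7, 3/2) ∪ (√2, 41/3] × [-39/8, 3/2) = ({-7/4, -8/9, -7/81, 1/42, 5} × ℤ) ∪ ((√2, 41/3] × [-39/8, 3/2)) ∪ ({-7/4, -9/35, 0, 1/42, 1/3, 41/3, √2} × (-3/7, 3/2))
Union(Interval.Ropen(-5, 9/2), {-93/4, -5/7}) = Union({-93/4}, Interval.Ropen(-5, 9/2))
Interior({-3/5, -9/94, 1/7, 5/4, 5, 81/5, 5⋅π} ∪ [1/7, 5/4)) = (1/7, 5/4)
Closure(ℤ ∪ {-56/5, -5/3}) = ℤ ∪ {-56/5, -5/3}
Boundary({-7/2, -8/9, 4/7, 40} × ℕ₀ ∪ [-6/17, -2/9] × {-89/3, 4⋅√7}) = ({-7/2, -8/9, 4/7, 40} × ℕ₀) ∪ ([-6/17, -2/9] × {-89/3, 4⋅√7})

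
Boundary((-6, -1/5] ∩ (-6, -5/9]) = {-6, -5/9}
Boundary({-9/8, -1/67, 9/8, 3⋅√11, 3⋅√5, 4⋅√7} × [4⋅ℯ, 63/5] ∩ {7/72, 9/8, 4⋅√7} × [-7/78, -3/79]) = ∅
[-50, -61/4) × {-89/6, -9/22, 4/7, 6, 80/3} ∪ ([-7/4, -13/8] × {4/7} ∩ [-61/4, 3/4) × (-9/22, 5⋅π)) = ([-7/4, -13/8] × {4/7}) ∪ ([-50, -61/4) × {-89/6, -9/22, 4/7, 6, 80/3})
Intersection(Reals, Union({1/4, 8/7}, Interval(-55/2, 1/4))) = Union({8/7}, Interval(-55/2, 1/4))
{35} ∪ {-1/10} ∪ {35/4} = {-1/10, 35/4, 35}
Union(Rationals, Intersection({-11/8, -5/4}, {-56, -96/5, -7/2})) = Rationals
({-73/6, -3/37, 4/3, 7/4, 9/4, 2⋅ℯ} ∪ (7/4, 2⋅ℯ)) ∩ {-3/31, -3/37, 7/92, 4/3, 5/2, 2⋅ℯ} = {-3/37, 4/3, 5/2, 2⋅ℯ}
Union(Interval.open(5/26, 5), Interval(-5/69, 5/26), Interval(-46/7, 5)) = Interval(-46/7, 5)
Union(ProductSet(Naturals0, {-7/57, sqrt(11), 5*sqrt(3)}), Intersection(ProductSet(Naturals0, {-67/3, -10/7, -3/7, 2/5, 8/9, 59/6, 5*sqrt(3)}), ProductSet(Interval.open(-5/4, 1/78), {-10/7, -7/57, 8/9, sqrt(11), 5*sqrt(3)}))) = Union(ProductSet(Naturals0, {-7/57, sqrt(11), 5*sqrt(3)}), ProductSet(Range(0, 1, 1), {-10/7, 8/9, 5*sqrt(3)}))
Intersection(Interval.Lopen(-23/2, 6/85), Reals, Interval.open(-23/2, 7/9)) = Interval.Lopen(-23/2, 6/85)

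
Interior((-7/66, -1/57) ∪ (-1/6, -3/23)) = (-1/6, -3/23) ∪ (-7/66, -1/57)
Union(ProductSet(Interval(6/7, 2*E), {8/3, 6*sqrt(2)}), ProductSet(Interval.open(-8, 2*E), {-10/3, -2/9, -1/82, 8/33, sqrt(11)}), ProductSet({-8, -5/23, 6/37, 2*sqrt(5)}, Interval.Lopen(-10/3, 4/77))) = Union(ProductSet({-8, -5/23, 6/37, 2*sqrt(5)}, Interval.Lopen(-10/3, 4/77)), ProductSet(Interval.open(-8, 2*E), {-10/3, -2/9, -1/82, 8/33, sqrt(11)}), ProductSet(Interval(6/7, 2*E), {8/3, 6*sqrt(2)}))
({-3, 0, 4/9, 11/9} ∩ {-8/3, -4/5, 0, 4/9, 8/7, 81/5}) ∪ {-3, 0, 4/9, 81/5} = {-3, 0, 4/9, 81/5}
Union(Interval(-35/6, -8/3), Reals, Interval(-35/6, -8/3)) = Interval(-oo, oo)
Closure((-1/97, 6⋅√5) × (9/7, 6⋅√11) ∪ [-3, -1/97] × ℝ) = ([-3, -1/97] × ℝ) ∪ ({-1/97, 6⋅√5} × [9/7, 6⋅√11]) ∪ ([-1/97, 6⋅√5] × {9/7, 6⋅√11}) ∪ ((-1/97, 6⋅√5) × (9/7, 6⋅√11))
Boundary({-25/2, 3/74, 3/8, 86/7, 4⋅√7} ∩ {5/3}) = ∅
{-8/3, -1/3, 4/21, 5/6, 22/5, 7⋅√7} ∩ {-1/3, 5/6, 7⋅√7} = {-1/3, 5/6, 7⋅√7}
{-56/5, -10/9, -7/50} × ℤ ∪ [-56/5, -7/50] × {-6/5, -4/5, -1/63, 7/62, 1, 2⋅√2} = ({-56/5, -10/9, -7/50} × ℤ) ∪ ([-56/5, -7/50] × {-6/5, -4/5, -1/63, 7/62, 1, 2⋅√2})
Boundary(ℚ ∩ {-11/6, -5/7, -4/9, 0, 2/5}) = {-11/6, -5/7, -4/9, 0, 2/5}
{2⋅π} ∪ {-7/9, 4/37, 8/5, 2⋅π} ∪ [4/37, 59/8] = {-7/9} ∪ [4/37, 59/8]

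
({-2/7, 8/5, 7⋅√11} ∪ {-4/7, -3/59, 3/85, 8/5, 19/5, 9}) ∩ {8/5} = {8/5}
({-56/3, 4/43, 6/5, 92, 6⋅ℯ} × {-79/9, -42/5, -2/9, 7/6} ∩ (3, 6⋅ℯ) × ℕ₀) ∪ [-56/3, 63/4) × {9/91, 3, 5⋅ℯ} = [-56/3, 63/4) × {9/91, 3, 5⋅ℯ}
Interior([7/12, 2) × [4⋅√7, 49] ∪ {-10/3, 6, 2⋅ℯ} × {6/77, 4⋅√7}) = (7/12, 2) × (4⋅√7, 49)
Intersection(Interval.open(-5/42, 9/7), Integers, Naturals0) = Range(0, 2, 1)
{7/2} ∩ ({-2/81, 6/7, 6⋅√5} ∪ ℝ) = {7/2}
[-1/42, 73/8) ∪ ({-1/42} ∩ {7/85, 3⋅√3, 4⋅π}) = [-1/42, 73/8)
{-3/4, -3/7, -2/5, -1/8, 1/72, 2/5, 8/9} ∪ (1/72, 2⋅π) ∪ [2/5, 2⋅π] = {-3/4, -3/7, -2/5, -1/8} ∪ [1/72, 2⋅π]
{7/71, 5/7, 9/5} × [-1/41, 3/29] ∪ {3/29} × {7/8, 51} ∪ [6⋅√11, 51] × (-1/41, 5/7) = ({3/29} × {7/8, 51}) ∪ ({7/71, 5/7, 9/5} × [-1/41, 3/29]) ∪ ([6⋅√11, 51] × (-1/41, 5/7))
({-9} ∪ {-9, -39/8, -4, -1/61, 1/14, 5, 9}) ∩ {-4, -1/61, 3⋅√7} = {-4, -1/61}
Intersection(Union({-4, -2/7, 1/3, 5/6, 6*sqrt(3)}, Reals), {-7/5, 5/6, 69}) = {-7/5, 5/6, 69}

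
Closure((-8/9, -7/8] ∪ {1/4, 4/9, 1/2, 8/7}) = [-8/9, -7/8] ∪ {1/4, 4/9, 1/2, 8/7}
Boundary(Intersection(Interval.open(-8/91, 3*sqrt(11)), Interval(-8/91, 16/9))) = {-8/91, 16/9}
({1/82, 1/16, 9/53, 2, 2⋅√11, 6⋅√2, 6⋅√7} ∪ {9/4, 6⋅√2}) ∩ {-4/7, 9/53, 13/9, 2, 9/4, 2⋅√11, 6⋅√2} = {9/53, 2, 9/4, 2⋅√11, 6⋅√2}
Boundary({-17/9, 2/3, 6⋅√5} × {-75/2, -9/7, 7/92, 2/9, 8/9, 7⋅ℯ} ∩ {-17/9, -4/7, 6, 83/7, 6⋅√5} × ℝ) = {-17/9, 6⋅√5} × {-75/2, -9/7, 7/92, 2/9, 8/9, 7⋅ℯ}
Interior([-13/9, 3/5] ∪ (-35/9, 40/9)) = (-35/9, 40/9)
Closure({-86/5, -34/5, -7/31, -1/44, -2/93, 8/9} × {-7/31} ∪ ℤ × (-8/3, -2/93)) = (ℤ × [-8/3, -2/93]) ∪ ({-86/5, -34/5, -7/31, -1/44, -2/93, 8/9} × {-7/31})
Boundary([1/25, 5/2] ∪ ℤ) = {1/25, 5/2} ∪ (ℤ \ (1/25, 5/2))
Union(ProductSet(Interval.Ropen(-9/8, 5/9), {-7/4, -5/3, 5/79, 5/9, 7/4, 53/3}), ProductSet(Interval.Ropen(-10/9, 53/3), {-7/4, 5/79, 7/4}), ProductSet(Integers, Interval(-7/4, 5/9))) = Union(ProductSet(Integers, Interval(-7/4, 5/9)), ProductSet(Interval.Ropen(-9/8, 5/9), {-7/4, -5/3, 5/79, 5/9, 7/4, 53/3}), ProductSet(Interval.Ropen(-10/9, 53/3), {-7/4, 5/79, 7/4}))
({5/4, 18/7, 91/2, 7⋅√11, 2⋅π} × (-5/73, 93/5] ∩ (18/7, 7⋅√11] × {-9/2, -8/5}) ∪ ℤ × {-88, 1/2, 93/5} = ℤ × {-88, 1/2, 93/5}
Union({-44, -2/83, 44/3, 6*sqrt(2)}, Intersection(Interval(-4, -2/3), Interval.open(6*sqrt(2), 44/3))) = {-44, -2/83, 44/3, 6*sqrt(2)}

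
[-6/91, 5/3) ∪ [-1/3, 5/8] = [-1/3, 5/3)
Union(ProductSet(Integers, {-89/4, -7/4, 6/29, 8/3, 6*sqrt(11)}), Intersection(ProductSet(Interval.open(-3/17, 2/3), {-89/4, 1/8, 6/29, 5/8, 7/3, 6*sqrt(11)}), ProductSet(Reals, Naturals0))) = ProductSet(Integers, {-89/4, -7/4, 6/29, 8/3, 6*sqrt(11)})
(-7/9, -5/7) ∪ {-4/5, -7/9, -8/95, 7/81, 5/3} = {-4/5, -8/95, 7/81, 5/3} ∪ [-7/9, -5/7)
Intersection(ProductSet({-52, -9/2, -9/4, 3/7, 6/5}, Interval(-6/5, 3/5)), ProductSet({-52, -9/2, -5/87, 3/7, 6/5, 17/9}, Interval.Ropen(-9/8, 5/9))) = ProductSet({-52, -9/2, 3/7, 6/5}, Interval.Ropen(-9/8, 5/9))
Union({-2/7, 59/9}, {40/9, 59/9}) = {-2/7, 40/9, 59/9}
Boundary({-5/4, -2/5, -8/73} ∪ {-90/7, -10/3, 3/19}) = {-90/7, -10/3, -5/4, -2/5, -8/73, 3/19}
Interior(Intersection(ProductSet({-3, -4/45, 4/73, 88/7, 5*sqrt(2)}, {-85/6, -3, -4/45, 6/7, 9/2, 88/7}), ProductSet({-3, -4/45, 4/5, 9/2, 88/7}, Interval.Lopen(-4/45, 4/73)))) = EmptySet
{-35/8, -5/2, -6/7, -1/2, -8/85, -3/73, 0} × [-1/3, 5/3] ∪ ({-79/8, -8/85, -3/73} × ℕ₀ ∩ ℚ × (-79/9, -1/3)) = {-35/8, -5/2, -6/7, -1/2, -8/85, -3/73, 0} × [-1/3, 5/3]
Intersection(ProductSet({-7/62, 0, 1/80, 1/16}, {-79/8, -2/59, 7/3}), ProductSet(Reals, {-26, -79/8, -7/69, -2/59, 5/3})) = ProductSet({-7/62, 0, 1/80, 1/16}, {-79/8, -2/59})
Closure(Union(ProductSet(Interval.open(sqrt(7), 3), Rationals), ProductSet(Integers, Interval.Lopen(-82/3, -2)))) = Union(ProductSet(Integers, Interval(-82/3, -2)), ProductSet(Interval(sqrt(7), 3), Reals))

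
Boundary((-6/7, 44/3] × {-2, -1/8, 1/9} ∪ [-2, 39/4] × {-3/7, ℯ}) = ([-2, 39/4] × {-3/7, ℯ}) ∪ ([-6/7, 44/3] × {-2, -1/8, 1/9})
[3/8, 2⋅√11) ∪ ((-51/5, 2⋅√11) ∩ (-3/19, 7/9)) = (-3/19, 2⋅√11)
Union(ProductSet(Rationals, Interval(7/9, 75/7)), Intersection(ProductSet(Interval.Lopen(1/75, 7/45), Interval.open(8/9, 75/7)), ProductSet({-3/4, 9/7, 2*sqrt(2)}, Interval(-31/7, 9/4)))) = ProductSet(Rationals, Interval(7/9, 75/7))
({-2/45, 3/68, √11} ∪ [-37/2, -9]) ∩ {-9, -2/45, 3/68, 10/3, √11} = {-9, -2/45, 3/68, √11}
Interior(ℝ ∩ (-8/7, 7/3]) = (-8/7, 7/3)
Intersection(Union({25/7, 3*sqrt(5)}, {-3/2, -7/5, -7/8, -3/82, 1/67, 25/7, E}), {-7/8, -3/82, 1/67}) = {-7/8, -3/82, 1/67}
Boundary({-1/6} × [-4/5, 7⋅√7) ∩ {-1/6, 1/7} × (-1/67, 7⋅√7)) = {-1/6} × [-1/67, 7⋅√7]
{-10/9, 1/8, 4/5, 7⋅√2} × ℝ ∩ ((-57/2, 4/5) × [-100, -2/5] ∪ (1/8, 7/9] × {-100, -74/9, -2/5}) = {-10/9, 1/8} × [-100, -2/5]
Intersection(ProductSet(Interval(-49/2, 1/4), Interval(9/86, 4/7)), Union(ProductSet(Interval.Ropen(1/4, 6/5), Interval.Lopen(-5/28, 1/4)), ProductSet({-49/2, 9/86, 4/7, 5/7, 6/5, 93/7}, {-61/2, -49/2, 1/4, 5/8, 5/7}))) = Union(ProductSet({1/4}, Interval(9/86, 1/4)), ProductSet({-49/2, 9/86}, {1/4}))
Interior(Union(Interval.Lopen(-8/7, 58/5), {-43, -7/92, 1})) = Interval.open(-8/7, 58/5)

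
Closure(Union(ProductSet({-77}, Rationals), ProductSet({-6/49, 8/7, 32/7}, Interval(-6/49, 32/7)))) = Union(ProductSet({-77}, Reals), ProductSet({-6/49, 8/7, 32/7}, Interval(-6/49, 32/7)))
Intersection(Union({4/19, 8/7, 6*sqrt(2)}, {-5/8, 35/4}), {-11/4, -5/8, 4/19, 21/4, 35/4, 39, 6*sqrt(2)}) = {-5/8, 4/19, 35/4, 6*sqrt(2)}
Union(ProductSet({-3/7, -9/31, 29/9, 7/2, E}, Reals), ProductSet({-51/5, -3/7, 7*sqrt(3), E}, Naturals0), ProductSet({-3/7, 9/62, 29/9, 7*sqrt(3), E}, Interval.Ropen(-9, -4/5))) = Union(ProductSet({-51/5, -3/7, 7*sqrt(3), E}, Naturals0), ProductSet({-3/7, -9/31, 29/9, 7/2, E}, Reals), ProductSet({-3/7, 9/62, 29/9, 7*sqrt(3), E}, Interval.Ropen(-9, -4/5)))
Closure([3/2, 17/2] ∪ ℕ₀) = ℕ₀ ∪ [3/2, 17/2] ∪ (ℕ₀ \ (3/2, 17/2))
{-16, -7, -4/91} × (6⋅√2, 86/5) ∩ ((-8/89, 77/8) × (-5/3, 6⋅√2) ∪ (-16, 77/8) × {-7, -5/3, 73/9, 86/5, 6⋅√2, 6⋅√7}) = {-7, -4/91} × {6⋅√7}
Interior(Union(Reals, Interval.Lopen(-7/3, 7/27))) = Interval(-oo, oo)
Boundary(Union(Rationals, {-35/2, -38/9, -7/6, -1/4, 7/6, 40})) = Reals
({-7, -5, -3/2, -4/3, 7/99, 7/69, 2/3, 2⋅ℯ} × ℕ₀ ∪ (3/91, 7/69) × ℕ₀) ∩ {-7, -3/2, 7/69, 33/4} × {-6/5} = ∅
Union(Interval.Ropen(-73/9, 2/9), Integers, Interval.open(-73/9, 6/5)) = Union(Integers, Interval.Ropen(-73/9, 6/5))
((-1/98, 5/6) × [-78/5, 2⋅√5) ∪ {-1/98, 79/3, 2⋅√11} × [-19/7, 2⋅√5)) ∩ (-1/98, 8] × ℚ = ((-1/98, 5/6) × (ℚ ∩ [-78/5, 2⋅√5))) ∪ ({2⋅√11} × (ℚ ∩ [-19/7, 2⋅√5)))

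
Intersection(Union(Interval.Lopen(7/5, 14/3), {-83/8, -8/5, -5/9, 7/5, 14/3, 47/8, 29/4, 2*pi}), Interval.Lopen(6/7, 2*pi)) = Union({47/8, 2*pi}, Interval(7/5, 14/3))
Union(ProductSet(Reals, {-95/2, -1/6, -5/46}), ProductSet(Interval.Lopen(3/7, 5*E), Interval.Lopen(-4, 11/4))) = Union(ProductSet(Interval.Lopen(3/7, 5*E), Interval.Lopen(-4, 11/4)), ProductSet(Reals, {-95/2, -1/6, -5/46}))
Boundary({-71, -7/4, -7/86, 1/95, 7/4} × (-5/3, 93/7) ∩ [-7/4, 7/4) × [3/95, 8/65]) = {-7/4, -7/86, 1/95} × [3/95, 8/65]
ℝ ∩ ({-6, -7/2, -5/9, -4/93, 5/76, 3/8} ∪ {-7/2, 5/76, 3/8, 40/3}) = {-6, -7/2, -5/9, -4/93, 5/76, 3/8, 40/3}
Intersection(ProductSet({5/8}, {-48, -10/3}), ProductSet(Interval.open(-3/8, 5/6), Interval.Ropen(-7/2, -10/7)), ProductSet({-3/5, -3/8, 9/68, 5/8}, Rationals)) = ProductSet({5/8}, {-10/3})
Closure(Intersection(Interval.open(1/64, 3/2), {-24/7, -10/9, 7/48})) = {7/48}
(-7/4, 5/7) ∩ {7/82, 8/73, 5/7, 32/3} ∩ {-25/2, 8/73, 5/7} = {8/73}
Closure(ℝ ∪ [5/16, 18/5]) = (-∞, ∞)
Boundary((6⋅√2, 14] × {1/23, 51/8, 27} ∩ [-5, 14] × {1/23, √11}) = [6⋅√2, 14] × {1/23}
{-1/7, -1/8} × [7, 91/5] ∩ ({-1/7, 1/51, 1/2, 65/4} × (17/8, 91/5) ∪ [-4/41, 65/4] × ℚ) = {-1/7} × [7, 91/5)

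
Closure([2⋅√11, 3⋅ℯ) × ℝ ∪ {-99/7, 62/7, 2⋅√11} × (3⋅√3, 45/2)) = ([2⋅√11, 3⋅ℯ] × ℝ) ∪ ({-99/7, 62/7, 2⋅√11} × [3⋅√3, 45/2])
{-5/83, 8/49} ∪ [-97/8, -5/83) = [-97/8, -5/83] ∪ {8/49}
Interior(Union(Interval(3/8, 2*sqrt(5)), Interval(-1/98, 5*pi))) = Interval.open(-1/98, 5*pi)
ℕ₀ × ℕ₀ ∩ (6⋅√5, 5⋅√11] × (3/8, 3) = {14, 15, 16} × {1, 2}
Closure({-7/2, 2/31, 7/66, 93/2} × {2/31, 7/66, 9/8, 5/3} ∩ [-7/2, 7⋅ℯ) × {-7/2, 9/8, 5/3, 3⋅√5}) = {-7/2, 2/31, 7/66} × {9/8, 5/3}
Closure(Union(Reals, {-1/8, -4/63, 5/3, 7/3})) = Reals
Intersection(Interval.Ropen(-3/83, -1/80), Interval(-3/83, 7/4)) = Interval.Ropen(-3/83, -1/80)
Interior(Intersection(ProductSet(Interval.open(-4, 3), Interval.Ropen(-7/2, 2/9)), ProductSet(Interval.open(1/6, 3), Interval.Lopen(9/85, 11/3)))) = ProductSet(Interval.open(1/6, 3), Interval.open(9/85, 2/9))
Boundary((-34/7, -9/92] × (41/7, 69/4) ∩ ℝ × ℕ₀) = [-34/7, -9/92] × {6, 7, …, 17}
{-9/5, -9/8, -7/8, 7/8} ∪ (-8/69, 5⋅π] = {-9/5, -9/8, -7/8} ∪ (-8/69, 5⋅π]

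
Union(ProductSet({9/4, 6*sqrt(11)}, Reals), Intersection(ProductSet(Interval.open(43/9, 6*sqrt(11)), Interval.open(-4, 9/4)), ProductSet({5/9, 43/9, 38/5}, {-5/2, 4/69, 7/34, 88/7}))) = Union(ProductSet({38/5}, {-5/2, 4/69, 7/34}), ProductSet({9/4, 6*sqrt(11)}, Reals))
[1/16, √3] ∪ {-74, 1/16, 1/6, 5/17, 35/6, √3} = {-74, 35/6} ∪ [1/16, √3]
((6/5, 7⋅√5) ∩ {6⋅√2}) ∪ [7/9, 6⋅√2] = [7/9, 6⋅√2]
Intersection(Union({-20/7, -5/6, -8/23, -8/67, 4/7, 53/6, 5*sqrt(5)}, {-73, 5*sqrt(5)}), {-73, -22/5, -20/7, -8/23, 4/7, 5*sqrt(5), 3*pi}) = {-73, -20/7, -8/23, 4/7, 5*sqrt(5)}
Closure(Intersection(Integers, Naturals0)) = Naturals0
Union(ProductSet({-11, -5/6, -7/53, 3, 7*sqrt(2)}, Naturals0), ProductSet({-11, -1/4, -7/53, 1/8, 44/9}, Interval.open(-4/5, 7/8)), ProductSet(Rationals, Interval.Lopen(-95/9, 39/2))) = Union(ProductSet({-11, -5/6, -7/53, 3, 7*sqrt(2)}, Naturals0), ProductSet(Rationals, Interval.Lopen(-95/9, 39/2)))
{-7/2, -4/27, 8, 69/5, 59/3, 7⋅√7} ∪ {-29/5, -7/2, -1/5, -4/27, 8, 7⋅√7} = {-29/5, -7/2, -1/5, -4/27, 8, 69/5, 59/3, 7⋅√7}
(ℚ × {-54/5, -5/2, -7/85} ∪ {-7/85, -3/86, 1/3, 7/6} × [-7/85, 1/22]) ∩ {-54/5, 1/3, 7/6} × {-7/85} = {-54/5, 1/3, 7/6} × {-7/85}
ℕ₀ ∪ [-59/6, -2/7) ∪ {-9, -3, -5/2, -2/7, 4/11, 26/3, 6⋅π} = [-59/6, -2/7] ∪ ℕ₀ ∪ {4/11, 26/3, 6⋅π}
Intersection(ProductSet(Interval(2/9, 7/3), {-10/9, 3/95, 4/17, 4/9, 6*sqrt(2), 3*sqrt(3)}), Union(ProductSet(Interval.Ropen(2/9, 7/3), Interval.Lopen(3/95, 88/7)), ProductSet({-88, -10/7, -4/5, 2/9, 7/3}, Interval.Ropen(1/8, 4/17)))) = ProductSet(Interval.Ropen(2/9, 7/3), {4/17, 4/9, 6*sqrt(2), 3*sqrt(3)})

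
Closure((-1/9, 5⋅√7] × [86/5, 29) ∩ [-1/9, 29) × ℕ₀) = [-1/9, 5⋅√7] × {18, 19, …, 28}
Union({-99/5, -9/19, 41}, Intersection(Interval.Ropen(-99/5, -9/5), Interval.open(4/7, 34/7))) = {-99/5, -9/19, 41}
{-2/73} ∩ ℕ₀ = ∅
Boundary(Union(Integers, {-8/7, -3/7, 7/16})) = Union({-8/7, -3/7, 7/16}, Integers)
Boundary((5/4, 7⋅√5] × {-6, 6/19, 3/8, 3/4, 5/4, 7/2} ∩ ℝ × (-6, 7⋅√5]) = [5/4, 7⋅√5] × {6/19, 3/8, 3/4, 5/4, 7/2}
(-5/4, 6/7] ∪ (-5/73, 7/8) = (-5/4, 7/8)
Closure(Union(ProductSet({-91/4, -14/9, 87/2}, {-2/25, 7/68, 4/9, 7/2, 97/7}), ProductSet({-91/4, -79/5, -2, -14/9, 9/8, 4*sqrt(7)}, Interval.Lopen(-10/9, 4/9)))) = Union(ProductSet({-91/4, -14/9, 87/2}, {-2/25, 7/68, 4/9, 7/2, 97/7}), ProductSet({-91/4, -79/5, -2, -14/9, 9/8, 4*sqrt(7)}, Interval(-10/9, 4/9)))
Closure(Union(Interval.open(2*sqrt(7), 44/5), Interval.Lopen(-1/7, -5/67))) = Union(Interval(-1/7, -5/67), Interval(2*sqrt(7), 44/5))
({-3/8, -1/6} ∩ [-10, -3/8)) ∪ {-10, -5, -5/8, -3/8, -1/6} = {-10, -5, -5/8, -3/8, -1/6}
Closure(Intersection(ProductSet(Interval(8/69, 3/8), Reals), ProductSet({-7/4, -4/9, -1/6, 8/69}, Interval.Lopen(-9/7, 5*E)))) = ProductSet({8/69}, Interval(-9/7, 5*E))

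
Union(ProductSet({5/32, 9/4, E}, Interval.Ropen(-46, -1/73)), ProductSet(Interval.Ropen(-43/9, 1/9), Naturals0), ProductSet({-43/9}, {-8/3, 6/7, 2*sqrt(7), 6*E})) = Union(ProductSet({-43/9}, {-8/3, 6/7, 2*sqrt(7), 6*E}), ProductSet({5/32, 9/4, E}, Interval.Ropen(-46, -1/73)), ProductSet(Interval.Ropen(-43/9, 1/9), Naturals0))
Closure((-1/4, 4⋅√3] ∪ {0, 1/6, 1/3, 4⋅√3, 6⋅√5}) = [-1/4, 4⋅√3] ∪ {6⋅√5}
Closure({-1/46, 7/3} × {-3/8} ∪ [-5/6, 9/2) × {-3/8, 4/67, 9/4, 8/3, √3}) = [-5/6, 9/2] × {-3/8, 4/67, 9/4, 8/3, √3}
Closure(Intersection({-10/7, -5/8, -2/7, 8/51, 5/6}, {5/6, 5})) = {5/6}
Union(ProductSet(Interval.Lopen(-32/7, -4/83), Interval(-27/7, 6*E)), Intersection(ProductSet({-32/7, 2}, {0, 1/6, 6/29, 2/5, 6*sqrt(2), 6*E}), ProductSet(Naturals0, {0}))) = Union(ProductSet({2}, {0}), ProductSet(Interval.Lopen(-32/7, -4/83), Interval(-27/7, 6*E)))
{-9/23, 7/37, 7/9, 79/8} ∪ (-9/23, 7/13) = [-9/23, 7/13) ∪ {7/9, 79/8}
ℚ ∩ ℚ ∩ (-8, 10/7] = ℚ ∩ (-8, 10/7]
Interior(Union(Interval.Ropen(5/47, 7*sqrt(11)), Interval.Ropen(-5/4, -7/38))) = Union(Interval.open(-5/4, -7/38), Interval.open(5/47, 7*sqrt(11)))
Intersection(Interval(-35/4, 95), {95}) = {95}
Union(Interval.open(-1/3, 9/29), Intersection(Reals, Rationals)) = Union(Interval(-1/3, 9/29), Rationals)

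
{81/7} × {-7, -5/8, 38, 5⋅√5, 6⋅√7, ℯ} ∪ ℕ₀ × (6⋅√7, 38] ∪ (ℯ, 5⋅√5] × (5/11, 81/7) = (ℕ₀ × (6⋅√7, 38]) ∪ ((ℯ, 5⋅√5] × (5/11, 81/7)) ∪ ({81/7} × {-7, -5/8, 38, 5⋅√5, 6⋅√7, ℯ})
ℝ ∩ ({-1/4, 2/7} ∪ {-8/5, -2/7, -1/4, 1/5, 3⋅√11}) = {-8/5, -2/7, -1/4, 1/5, 2/7, 3⋅√11}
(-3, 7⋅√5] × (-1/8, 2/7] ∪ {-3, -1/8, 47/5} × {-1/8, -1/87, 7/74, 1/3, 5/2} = ({-3, -1/8, 47/5} × {-1/8, -1/87, 7/74, 1/3, 5/2}) ∪ ((-3, 7⋅√5] × (-1/8, 2/7])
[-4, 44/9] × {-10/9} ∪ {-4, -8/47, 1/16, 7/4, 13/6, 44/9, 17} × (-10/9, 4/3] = ([-4, 44/9] × {-10/9}) ∪ ({-4, -8/47, 1/16, 7/4, 13/6, 44/9, 17} × (-10/9, 4/3])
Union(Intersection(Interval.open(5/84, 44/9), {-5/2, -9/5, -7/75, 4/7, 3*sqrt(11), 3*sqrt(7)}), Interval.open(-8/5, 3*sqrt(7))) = Interval.open(-8/5, 3*sqrt(7))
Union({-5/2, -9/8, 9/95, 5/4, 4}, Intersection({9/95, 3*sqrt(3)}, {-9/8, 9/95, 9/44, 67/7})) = {-5/2, -9/8, 9/95, 5/4, 4}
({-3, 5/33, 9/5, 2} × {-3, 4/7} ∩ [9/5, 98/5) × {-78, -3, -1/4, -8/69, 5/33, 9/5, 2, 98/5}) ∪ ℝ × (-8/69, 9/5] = ({9/5, 2} × {-3}) ∪ (ℝ × (-8/69, 9/5])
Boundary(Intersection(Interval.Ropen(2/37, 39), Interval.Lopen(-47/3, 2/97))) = EmptySet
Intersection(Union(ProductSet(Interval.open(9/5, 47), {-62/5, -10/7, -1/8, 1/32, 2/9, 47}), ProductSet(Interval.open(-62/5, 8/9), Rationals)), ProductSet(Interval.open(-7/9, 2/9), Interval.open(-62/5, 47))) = ProductSet(Interval.open(-7/9, 2/9), Intersection(Interval.open(-62/5, 47), Rationals))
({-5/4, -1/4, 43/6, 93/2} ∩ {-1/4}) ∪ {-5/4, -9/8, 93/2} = {-5/4, -9/8, -1/4, 93/2}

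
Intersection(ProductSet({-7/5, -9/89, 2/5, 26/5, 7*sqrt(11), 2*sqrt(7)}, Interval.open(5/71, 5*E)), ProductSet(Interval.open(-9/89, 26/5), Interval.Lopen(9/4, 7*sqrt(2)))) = ProductSet({2/5}, Interval.Lopen(9/4, 7*sqrt(2)))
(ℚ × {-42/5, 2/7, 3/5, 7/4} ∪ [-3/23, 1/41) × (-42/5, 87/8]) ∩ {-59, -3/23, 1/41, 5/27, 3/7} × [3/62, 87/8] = ({-3/23} × [3/62, 87/8]) ∪ ({-59, -3/23, 1/41, 5/27, 3/7} × {2/7, 3/5, 7/4})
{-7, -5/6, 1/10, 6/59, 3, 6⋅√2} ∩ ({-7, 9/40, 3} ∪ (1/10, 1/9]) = {-7, 6/59, 3}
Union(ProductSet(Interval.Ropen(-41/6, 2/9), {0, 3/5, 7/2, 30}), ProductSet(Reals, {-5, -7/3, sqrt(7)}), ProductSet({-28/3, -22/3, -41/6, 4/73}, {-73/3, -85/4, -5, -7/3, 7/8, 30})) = Union(ProductSet({-28/3, -22/3, -41/6, 4/73}, {-73/3, -85/4, -5, -7/3, 7/8, 30}), ProductSet(Interval.Ropen(-41/6, 2/9), {0, 3/5, 7/2, 30}), ProductSet(Reals, {-5, -7/3, sqrt(7)}))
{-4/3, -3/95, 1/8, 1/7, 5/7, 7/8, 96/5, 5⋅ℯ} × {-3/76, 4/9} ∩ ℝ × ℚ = {-4/3, -3/95, 1/8, 1/7, 5/7, 7/8, 96/5, 5⋅ℯ} × {-3/76, 4/9}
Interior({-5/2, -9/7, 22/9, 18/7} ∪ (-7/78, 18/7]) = (-7/78, 18/7)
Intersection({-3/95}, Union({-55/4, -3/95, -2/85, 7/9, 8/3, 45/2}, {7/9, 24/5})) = {-3/95}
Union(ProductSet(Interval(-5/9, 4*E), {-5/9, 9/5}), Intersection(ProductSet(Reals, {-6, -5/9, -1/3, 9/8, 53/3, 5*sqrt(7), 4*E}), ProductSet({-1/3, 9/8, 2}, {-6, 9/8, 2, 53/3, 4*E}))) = Union(ProductSet({-1/3, 9/8, 2}, {-6, 9/8, 53/3, 4*E}), ProductSet(Interval(-5/9, 4*E), {-5/9, 9/5}))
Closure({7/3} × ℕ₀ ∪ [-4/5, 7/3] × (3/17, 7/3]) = ({7/3} × ℕ₀) ∪ ([-4/5, 7/3] × [3/17, 7/3])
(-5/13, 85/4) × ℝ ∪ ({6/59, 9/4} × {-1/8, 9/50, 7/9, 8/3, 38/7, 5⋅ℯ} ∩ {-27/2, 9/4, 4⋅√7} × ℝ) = (-5/13, 85/4) × ℝ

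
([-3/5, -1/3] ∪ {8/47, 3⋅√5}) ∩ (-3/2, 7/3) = [-3/5, -1/3] ∪ {8/47}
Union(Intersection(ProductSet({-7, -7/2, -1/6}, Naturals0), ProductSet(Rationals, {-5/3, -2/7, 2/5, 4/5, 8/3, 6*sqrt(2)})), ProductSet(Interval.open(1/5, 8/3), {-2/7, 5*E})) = ProductSet(Interval.open(1/5, 8/3), {-2/7, 5*E})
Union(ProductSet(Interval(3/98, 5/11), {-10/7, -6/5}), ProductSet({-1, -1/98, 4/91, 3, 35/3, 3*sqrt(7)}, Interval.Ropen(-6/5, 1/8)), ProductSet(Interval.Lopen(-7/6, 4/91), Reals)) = Union(ProductSet({-1, -1/98, 4/91, 3, 35/3, 3*sqrt(7)}, Interval.Ropen(-6/5, 1/8)), ProductSet(Interval.Lopen(-7/6, 4/91), Reals), ProductSet(Interval(3/98, 5/11), {-10/7, -6/5}))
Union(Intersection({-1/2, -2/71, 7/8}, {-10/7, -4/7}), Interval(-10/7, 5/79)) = Interval(-10/7, 5/79)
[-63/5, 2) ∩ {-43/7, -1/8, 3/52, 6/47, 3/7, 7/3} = {-43/7, -1/8, 3/52, 6/47, 3/7}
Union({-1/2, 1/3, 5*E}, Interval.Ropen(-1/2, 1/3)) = Union({5*E}, Interval(-1/2, 1/3))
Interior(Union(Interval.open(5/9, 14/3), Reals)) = Interval(-oo, oo)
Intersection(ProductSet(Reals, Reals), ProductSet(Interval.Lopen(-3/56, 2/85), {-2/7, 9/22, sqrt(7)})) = ProductSet(Interval.Lopen(-3/56, 2/85), {-2/7, 9/22, sqrt(7)})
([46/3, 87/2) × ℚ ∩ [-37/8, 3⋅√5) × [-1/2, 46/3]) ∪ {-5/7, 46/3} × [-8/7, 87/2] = {-5/7, 46/3} × [-8/7, 87/2]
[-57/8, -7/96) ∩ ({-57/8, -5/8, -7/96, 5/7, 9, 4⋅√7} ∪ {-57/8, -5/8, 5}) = {-57/8, -5/8}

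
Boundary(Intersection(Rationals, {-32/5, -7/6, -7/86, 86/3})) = {-32/5, -7/6, -7/86, 86/3}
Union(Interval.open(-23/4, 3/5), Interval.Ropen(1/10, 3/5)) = Interval.open(-23/4, 3/5)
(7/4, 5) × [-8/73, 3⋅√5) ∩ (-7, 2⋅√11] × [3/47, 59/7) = (7/4, 5) × [3/47, 3⋅√5)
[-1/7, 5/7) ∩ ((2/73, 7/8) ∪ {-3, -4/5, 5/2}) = (2/73, 5/7)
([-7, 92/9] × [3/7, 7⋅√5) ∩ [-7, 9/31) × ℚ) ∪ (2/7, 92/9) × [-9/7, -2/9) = ((2/7, 92/9) × [-9/7, -2/9)) ∪ ([-7, 9/31) × (ℚ ∩ [3/7, 7⋅√5)))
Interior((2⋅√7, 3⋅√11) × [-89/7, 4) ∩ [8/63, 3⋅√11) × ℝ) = (2⋅√7, 3⋅√11) × (-89/7, 4)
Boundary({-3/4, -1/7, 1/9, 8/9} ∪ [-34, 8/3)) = {-34, 8/3}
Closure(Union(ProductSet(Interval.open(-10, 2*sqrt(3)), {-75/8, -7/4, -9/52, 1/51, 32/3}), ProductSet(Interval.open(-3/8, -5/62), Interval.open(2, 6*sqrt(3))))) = Union(ProductSet({-3/8, -5/62}, Interval(2, 6*sqrt(3))), ProductSet(Interval(-10, 2*sqrt(3)), {-75/8, -7/4, -9/52, 1/51, 32/3}), ProductSet(Interval(-3/8, -5/62), {2, 6*sqrt(3)}), ProductSet(Interval.open(-3/8, -5/62), Interval.open(2, 6*sqrt(3))))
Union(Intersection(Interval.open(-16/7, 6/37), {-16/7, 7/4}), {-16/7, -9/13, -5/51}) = {-16/7, -9/13, -5/51}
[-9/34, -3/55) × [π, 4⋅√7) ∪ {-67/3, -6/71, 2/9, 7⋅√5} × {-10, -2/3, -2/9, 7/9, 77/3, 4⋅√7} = ([-9/34, -3/55) × [π, 4⋅√7)) ∪ ({-67/3, -6/71, 2/9, 7⋅√5} × {-10, -2/3, -2/9, 7/9, 77/3, 4⋅√7})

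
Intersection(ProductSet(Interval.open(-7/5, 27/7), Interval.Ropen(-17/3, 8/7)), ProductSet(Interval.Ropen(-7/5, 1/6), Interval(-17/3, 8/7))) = ProductSet(Interval.open(-7/5, 1/6), Interval.Ropen(-17/3, 8/7))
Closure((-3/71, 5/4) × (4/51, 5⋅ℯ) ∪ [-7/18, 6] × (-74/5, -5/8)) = ({-3/71, 5/4} × [4/51, 5⋅ℯ]) ∪ ([-7/18, 6] × [-74/5, -5/8]) ∪ ([-3/71, 5/4] × {4/51, 5⋅ℯ}) ∪ ((-3/71, 5/4) × (4/51, 5⋅ℯ))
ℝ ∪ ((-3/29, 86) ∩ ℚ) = ℝ ∪ (ℚ ∩ (-3/29, 86))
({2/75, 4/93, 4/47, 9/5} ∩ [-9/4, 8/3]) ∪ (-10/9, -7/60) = (-10/9, -7/60) ∪ {2/75, 4/93, 4/47, 9/5}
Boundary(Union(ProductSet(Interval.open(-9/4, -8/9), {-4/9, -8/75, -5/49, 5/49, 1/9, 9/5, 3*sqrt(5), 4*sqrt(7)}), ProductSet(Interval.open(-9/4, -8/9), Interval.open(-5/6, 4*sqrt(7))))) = Union(ProductSet({-9/4, -8/9}, Interval(-5/6, 4*sqrt(7))), ProductSet(Interval(-9/4, -8/9), {-5/6, 4*sqrt(7)}))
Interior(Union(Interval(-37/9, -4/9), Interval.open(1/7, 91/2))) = Union(Interval.open(-37/9, -4/9), Interval.open(1/7, 91/2))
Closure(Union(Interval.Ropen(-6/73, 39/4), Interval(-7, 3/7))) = Interval(-7, 39/4)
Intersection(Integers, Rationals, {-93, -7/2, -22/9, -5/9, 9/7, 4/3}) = {-93}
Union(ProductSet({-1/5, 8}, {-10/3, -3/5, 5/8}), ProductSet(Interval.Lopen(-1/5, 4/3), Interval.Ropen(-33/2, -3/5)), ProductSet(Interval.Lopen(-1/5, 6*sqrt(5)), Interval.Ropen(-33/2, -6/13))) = Union(ProductSet({-1/5, 8}, {-10/3, -3/5, 5/8}), ProductSet(Interval.Lopen(-1/5, 6*sqrt(5)), Interval.Ropen(-33/2, -6/13)))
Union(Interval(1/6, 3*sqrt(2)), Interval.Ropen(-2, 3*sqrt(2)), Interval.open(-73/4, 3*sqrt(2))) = Interval.Lopen(-73/4, 3*sqrt(2))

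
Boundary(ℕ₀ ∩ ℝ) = ℕ₀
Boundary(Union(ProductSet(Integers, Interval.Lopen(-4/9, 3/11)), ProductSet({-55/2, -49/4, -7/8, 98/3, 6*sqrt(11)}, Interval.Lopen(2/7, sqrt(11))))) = Union(ProductSet({-55/2, -49/4, -7/8, 98/3, 6*sqrt(11)}, Interval(2/7, sqrt(11))), ProductSet(Integers, Interval(-4/9, 3/11)))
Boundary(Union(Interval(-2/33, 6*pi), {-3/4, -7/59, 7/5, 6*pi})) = {-3/4, -7/59, -2/33, 6*pi}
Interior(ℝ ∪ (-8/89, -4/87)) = (-∞, ∞)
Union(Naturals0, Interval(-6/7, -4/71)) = Union(Interval(-6/7, -4/71), Naturals0)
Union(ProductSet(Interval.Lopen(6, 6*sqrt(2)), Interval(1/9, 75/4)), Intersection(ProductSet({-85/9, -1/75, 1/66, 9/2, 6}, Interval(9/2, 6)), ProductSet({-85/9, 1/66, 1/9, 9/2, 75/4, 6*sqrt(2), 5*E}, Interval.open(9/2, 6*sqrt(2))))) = Union(ProductSet({-85/9, 1/66, 9/2}, Interval.Lopen(9/2, 6)), ProductSet(Interval.Lopen(6, 6*sqrt(2)), Interval(1/9, 75/4)))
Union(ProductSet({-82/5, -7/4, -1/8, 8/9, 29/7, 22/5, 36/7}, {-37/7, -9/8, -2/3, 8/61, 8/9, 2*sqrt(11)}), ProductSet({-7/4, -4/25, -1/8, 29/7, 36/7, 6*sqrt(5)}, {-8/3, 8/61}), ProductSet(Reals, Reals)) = ProductSet(Reals, Reals)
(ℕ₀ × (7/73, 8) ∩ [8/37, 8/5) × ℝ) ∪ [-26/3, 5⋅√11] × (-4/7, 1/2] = ({1} × (7/73, 8)) ∪ ([-26/3, 5⋅√11] × (-4/7, 1/2])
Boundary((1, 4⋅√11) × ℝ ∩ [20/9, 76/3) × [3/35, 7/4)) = ({20/9, 4⋅√11} × [3/35, 7/4]) ∪ ([20/9, 4⋅√11] × {3/35, 7/4})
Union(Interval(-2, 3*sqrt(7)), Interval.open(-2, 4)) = Interval(-2, 3*sqrt(7))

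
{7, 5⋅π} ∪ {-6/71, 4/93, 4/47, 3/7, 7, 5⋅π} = {-6/71, 4/93, 4/47, 3/7, 7, 5⋅π}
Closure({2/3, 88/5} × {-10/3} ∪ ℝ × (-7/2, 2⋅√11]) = ℝ × [-7/2, 2⋅√11]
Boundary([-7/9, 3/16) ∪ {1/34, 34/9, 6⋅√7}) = {-7/9, 3/16, 34/9, 6⋅√7}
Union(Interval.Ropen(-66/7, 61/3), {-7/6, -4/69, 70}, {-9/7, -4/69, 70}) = Union({70}, Interval.Ropen(-66/7, 61/3))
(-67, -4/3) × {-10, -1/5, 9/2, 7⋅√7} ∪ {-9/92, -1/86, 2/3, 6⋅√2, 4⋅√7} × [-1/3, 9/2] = ((-67, -4/3) × {-10, -1/5, 9/2, 7⋅√7}) ∪ ({-9/92, -1/86, 2/3, 6⋅√2, 4⋅√7} × [-1/3, 9/2])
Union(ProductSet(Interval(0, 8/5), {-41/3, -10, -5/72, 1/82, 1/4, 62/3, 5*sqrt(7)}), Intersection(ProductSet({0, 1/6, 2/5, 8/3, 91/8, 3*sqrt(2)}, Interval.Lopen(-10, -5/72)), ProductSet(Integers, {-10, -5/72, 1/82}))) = ProductSet(Interval(0, 8/5), {-41/3, -10, -5/72, 1/82, 1/4, 62/3, 5*sqrt(7)})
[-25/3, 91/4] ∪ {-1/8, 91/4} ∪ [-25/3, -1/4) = [-25/3, 91/4]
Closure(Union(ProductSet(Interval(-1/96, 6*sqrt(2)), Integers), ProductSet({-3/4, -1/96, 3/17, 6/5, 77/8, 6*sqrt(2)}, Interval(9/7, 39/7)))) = Union(ProductSet({-3/4, -1/96, 3/17, 6/5, 77/8, 6*sqrt(2)}, Interval(9/7, 39/7)), ProductSet(Interval(-1/96, 6*sqrt(2)), Integers))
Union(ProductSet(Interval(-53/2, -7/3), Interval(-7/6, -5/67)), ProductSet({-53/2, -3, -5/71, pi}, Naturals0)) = Union(ProductSet({-53/2, -3, -5/71, pi}, Naturals0), ProductSet(Interval(-53/2, -7/3), Interval(-7/6, -5/67)))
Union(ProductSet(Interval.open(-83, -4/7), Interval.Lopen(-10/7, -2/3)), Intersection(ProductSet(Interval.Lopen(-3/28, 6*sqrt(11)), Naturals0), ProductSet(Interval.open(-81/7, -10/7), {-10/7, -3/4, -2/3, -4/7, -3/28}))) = ProductSet(Interval.open(-83, -4/7), Interval.Lopen(-10/7, -2/3))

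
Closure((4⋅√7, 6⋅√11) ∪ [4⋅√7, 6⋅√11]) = [4⋅√7, 6⋅√11]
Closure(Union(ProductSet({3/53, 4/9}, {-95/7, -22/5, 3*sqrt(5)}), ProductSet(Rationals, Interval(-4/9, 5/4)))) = Union(ProductSet({3/53, 4/9}, {-95/7, -22/5, 3*sqrt(5)}), ProductSet(Reals, Interval(-4/9, 5/4)))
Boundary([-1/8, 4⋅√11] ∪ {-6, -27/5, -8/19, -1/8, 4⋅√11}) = {-6, -27/5, -8/19, -1/8, 4⋅√11}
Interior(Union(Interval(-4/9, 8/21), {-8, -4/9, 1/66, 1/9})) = Interval.open(-4/9, 8/21)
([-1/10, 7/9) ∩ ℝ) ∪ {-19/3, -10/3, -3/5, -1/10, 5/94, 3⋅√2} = {-19/3, -10/3, -3/5, 3⋅√2} ∪ [-1/10, 7/9)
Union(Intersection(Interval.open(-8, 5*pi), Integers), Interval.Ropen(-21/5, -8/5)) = Union(Interval.Ropen(-21/5, -8/5), Range(-7, 16, 1))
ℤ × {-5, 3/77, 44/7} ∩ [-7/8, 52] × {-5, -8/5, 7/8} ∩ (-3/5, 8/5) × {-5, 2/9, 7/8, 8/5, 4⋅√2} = {0, 1} × {-5}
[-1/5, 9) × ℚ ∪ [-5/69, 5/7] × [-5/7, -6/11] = ([-1/5, 9) × ℚ) ∪ ([-5/69, 5/7] × [-5/7, -6/11])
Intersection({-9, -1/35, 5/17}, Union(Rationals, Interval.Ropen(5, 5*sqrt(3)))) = {-9, -1/35, 5/17}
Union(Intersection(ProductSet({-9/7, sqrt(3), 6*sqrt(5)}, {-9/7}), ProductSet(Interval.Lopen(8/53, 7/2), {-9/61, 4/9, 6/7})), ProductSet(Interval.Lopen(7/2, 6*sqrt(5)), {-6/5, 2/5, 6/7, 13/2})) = ProductSet(Interval.Lopen(7/2, 6*sqrt(5)), {-6/5, 2/5, 6/7, 13/2})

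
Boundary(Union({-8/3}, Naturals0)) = Union({-8/3}, Naturals0)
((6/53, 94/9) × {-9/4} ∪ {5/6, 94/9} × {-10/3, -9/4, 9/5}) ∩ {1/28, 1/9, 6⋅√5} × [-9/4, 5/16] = ∅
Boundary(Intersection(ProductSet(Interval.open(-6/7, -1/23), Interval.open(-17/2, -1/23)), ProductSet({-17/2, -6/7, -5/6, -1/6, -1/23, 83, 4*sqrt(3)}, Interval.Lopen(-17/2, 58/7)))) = ProductSet({-5/6, -1/6}, Interval(-17/2, -1/23))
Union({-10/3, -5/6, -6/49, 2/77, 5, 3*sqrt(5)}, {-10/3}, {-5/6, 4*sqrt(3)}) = {-10/3, -5/6, -6/49, 2/77, 5, 4*sqrt(3), 3*sqrt(5)}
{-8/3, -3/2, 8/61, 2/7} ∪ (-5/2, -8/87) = {-8/3, 8/61, 2/7} ∪ (-5/2, -8/87)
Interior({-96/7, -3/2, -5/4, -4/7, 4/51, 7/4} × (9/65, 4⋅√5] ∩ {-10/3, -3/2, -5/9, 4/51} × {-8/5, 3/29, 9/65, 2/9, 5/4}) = ∅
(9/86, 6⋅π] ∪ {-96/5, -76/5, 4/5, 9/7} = {-96/5, -76/5} ∪ (9/86, 6⋅π]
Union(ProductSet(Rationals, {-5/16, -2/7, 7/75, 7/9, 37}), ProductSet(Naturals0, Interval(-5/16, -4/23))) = Union(ProductSet(Naturals0, Interval(-5/16, -4/23)), ProductSet(Rationals, {-5/16, -2/7, 7/75, 7/9, 37}))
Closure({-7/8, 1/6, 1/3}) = {-7/8, 1/6, 1/3}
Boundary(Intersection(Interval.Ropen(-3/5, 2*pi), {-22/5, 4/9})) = {4/9}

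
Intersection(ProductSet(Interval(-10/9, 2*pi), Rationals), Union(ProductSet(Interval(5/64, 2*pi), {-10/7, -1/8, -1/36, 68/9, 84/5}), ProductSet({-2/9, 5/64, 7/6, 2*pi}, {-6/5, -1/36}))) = Union(ProductSet({-2/9, 5/64, 7/6, 2*pi}, {-6/5, -1/36}), ProductSet(Interval(5/64, 2*pi), {-10/7, -1/8, -1/36, 68/9, 84/5}))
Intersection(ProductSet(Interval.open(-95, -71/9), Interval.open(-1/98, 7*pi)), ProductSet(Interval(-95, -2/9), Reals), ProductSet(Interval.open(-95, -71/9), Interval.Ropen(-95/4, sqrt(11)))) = ProductSet(Interval.open(-95, -71/9), Interval.open(-1/98, sqrt(11)))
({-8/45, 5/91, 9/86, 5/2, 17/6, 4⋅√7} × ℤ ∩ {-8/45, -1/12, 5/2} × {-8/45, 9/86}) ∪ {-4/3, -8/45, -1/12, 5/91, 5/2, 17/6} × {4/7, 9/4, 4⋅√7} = {-4/3, -8/45, -1/12, 5/91, 5/2, 17/6} × {4/7, 9/4, 4⋅√7}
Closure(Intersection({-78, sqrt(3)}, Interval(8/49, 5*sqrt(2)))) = {sqrt(3)}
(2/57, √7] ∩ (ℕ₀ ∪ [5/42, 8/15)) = [5/42, 8/15) ∪ {1, 2}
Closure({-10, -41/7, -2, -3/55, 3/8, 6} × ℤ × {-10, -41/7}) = {-10, -41/7, -2, -3/55, 3/8, 6} × ℤ × {-10, -41/7}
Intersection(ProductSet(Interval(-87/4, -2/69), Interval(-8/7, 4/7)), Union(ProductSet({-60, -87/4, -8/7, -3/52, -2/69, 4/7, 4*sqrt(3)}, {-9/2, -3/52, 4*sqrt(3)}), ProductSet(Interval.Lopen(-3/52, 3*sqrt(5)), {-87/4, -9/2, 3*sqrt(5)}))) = ProductSet({-87/4, -8/7, -3/52, -2/69}, {-3/52})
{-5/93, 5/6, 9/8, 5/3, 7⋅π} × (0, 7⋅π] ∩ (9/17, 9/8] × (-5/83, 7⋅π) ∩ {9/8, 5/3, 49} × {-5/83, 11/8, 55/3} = {9/8} × {11/8, 55/3}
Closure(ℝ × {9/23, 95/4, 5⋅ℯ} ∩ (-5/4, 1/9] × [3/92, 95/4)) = [-5/4, 1/9] × {9/23, 5⋅ℯ}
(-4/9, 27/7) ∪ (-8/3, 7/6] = (-8/3, 27/7)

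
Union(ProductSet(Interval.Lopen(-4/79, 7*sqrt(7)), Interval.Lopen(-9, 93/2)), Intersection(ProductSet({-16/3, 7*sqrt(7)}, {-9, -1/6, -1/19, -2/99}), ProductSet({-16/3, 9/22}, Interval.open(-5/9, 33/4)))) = Union(ProductSet({-16/3}, {-1/6, -1/19, -2/99}), ProductSet(Interval.Lopen(-4/79, 7*sqrt(7)), Interval.Lopen(-9, 93/2)))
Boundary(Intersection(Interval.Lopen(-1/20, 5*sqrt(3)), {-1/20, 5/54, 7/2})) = {5/54, 7/2}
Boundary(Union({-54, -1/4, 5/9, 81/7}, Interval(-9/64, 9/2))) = {-54, -1/4, -9/64, 9/2, 81/7}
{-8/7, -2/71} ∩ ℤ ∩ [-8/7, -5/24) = ∅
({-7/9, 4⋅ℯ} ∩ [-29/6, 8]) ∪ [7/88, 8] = {-7/9} ∪ [7/88, 8]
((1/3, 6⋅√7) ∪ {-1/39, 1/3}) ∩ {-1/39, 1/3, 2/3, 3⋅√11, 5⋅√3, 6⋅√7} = {-1/39, 1/3, 2/3, 3⋅√11, 5⋅√3}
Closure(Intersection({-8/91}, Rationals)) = {-8/91}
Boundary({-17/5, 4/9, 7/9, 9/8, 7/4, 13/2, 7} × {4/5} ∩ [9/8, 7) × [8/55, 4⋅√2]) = {9/8, 7/4, 13/2} × {4/5}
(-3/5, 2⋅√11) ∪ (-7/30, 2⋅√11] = (-3/5, 2⋅√11]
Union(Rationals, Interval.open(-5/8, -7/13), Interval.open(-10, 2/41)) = Union(Interval(-10, 2/41), Rationals)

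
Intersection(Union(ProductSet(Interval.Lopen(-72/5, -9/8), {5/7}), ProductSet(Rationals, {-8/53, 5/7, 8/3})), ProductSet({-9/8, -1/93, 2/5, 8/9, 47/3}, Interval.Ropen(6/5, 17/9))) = EmptySet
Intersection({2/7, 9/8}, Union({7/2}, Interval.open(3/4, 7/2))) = {9/8}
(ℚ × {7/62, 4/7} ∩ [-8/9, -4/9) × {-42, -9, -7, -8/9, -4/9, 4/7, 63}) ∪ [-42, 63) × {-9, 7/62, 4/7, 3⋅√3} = [-42, 63) × {-9, 7/62, 4/7, 3⋅√3}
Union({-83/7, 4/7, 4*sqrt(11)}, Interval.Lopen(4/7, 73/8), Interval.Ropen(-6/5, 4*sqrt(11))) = Union({-83/7}, Interval(-6/5, 4*sqrt(11)))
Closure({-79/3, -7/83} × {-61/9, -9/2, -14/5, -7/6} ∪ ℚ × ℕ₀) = (ℝ × ℕ₀) ∪ ({-79/3, -7/83} × {-61/9, -9/2, -14/5, -7/6})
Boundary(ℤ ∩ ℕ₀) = ℕ₀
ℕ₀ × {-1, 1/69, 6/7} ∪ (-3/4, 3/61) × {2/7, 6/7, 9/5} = (ℕ₀ × {-1, 1/69, 6/7}) ∪ ((-3/4, 3/61) × {2/7, 6/7, 9/5})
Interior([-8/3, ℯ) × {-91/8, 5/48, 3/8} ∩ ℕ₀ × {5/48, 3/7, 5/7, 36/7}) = ∅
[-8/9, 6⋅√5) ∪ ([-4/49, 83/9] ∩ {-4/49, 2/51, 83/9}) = [-8/9, 6⋅√5)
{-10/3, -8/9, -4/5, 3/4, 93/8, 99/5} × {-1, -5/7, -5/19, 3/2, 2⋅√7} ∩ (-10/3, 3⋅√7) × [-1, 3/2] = {-8/9, -4/5, 3/4} × {-1, -5/7, -5/19, 3/2}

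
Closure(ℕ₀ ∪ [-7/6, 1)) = [-7/6, 1] ∪ ℕ₀ ∪ (ℕ₀ \ (-7/6, 1))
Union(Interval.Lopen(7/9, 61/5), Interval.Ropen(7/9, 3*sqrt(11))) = Interval(7/9, 61/5)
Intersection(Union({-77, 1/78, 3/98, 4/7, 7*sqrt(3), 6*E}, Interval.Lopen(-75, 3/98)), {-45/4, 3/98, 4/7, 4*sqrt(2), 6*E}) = {-45/4, 3/98, 4/7, 6*E}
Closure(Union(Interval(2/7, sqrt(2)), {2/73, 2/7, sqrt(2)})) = Union({2/73}, Interval(2/7, sqrt(2)))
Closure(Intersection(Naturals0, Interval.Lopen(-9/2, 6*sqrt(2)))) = Range(0, 9, 1)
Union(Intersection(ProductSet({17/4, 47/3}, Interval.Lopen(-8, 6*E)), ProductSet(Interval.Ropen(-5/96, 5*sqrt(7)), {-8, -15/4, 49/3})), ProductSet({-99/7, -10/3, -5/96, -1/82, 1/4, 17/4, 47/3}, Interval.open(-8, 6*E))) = ProductSet({-99/7, -10/3, -5/96, -1/82, 1/4, 17/4, 47/3}, Interval.open(-8, 6*E))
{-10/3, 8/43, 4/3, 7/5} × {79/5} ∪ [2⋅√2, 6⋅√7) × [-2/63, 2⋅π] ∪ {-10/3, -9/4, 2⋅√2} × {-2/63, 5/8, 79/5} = ({-10/3, 8/43, 4/3, 7/5} × {79/5}) ∪ ({-10/3, -9/4, 2⋅√2} × {-2/63, 5/8, 79/5}) ∪ ([2⋅√2, 6⋅√7) × [-2/63, 2⋅π])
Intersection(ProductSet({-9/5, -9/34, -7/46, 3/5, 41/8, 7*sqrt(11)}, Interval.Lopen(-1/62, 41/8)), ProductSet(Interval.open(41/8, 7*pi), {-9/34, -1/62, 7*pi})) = EmptySet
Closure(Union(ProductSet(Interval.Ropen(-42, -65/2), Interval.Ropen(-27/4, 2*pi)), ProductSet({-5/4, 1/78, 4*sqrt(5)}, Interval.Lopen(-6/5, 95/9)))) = Union(ProductSet({-42, -65/2}, Interval(-27/4, 2*pi)), ProductSet({-5/4, 1/78, 4*sqrt(5)}, Interval(-6/5, 95/9)), ProductSet(Interval(-42, -65/2), {-27/4, 2*pi}), ProductSet(Interval.Ropen(-42, -65/2), Interval.Ropen(-27/4, 2*pi)))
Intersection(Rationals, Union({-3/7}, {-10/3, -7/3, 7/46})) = {-10/3, -7/3, -3/7, 7/46}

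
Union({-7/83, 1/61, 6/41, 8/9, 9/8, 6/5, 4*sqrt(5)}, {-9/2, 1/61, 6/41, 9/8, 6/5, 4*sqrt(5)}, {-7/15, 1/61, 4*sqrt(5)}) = {-9/2, -7/15, -7/83, 1/61, 6/41, 8/9, 9/8, 6/5, 4*sqrt(5)}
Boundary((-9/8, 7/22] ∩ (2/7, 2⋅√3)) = {2/7, 7/22}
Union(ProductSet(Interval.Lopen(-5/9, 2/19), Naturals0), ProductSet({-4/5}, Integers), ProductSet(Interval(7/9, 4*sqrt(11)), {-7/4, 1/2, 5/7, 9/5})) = Union(ProductSet({-4/5}, Integers), ProductSet(Interval.Lopen(-5/9, 2/19), Naturals0), ProductSet(Interval(7/9, 4*sqrt(11)), {-7/4, 1/2, 5/7, 9/5}))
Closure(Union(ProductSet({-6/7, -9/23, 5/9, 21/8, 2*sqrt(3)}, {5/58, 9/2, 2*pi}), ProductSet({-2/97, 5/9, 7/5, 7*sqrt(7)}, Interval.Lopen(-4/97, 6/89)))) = Union(ProductSet({-2/97, 5/9, 7/5, 7*sqrt(7)}, Interval(-4/97, 6/89)), ProductSet({-6/7, -9/23, 5/9, 21/8, 2*sqrt(3)}, {5/58, 9/2, 2*pi}))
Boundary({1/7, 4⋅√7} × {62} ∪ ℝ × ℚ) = ℝ × ℝ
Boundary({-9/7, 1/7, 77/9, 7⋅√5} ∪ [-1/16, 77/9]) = {-9/7, -1/16, 77/9, 7⋅√5}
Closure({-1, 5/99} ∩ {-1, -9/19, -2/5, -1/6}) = {-1}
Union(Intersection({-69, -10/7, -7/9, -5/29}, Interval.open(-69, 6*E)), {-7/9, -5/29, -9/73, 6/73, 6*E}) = {-10/7, -7/9, -5/29, -9/73, 6/73, 6*E}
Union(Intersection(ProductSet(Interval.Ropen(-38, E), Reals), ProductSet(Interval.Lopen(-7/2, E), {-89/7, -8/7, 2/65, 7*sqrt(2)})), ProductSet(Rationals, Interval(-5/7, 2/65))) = Union(ProductSet(Interval.open(-7/2, E), {-89/7, -8/7, 2/65, 7*sqrt(2)}), ProductSet(Rationals, Interval(-5/7, 2/65)))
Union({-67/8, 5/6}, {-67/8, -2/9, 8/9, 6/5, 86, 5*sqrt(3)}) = {-67/8, -2/9, 5/6, 8/9, 6/5, 86, 5*sqrt(3)}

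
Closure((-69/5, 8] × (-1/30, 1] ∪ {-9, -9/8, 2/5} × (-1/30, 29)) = ({-69/5, 8} × [-1/30, 1]) ∪ ([-69/5, 8] × {-1/30, 1}) ∪ ({-9, -9/8, 2/5} × [-1/30, 29]) ∪ ((-69/5, 8] × (-1/30, 1])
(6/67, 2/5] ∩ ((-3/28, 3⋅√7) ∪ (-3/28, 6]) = (6/67, 2/5]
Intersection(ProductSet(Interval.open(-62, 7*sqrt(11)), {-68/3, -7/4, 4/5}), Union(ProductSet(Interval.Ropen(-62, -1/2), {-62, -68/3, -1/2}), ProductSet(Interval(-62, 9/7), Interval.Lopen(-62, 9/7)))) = ProductSet(Interval.Lopen(-62, 9/7), {-68/3, -7/4, 4/5})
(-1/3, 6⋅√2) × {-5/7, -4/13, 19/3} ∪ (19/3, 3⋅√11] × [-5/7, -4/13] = ((-1/3, 6⋅√2) × {-5/7, -4/13, 19/3}) ∪ ((19/3, 3⋅√11] × [-5/7, -4/13])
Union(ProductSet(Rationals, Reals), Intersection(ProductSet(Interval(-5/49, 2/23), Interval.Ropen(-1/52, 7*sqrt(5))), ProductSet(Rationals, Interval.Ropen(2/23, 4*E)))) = ProductSet(Rationals, Reals)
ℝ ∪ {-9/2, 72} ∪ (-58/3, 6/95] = (-∞, ∞)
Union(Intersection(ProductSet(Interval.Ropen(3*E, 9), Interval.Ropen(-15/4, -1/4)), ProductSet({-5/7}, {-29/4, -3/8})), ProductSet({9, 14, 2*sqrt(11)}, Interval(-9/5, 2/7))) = ProductSet({9, 14, 2*sqrt(11)}, Interval(-9/5, 2/7))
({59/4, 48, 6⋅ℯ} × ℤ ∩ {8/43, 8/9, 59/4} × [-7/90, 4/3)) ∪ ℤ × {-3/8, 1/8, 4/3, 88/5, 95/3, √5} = ({59/4} × {0, 1}) ∪ (ℤ × {-3/8, 1/8, 4/3, 88/5, 95/3, √5})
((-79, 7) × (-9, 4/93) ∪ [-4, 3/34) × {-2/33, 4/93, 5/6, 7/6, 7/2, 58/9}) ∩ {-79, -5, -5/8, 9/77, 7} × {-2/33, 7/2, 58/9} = ({-5/8} × {-2/33, 7/2, 58/9}) ∪ ({-5, -5/8, 9/77} × {-2/33})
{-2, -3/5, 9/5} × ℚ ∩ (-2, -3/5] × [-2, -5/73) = {-3/5} × (ℚ ∩ [-2, -5/73))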